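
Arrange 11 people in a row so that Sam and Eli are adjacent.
Treat as block: (11-1)! × 2! = 3628800 × 2 = 7257600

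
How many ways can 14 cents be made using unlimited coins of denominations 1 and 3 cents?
Coefficient of x^14 in 1/(1-x^1) · 1/(1-x^3). Use j coins of 3 for j = 0..⌊14/3⌋ = 4, the rest in 1s: 4 + 1 = 5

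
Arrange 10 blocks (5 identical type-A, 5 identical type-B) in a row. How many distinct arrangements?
10! / (5! × 5!) = 252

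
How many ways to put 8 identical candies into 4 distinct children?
C(8+4-1, 4-1) = C(11, 3) = 165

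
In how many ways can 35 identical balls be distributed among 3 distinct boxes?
C(35+3-1, 3-1) = C(37, 2) = 666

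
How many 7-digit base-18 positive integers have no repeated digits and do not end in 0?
Last digit: 17 nonzero choices. First digit: 16 (nonzero, ≠last). Middle 5: P(16,5) = 524160. Total = 142571520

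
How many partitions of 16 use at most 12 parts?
By conjugation, equals partitions of 16 into parts ≤ 12. Let r_j(i) = number of partitions of i into parts ≤ j, for i = 0..16. r_1(i) = 1 for all i; r_j(i) = r_{j-1}(i) + r_j(i-j). Rows j = 2..12: ≤2: 1 1 2 2 3 3 4 4 5 5 6 6 7 7 8 8 9; ≤3: 1 1 2 3 4 5 7 8 10 12 14 16 19 21 24 27 30; ≤4: 1 1 2 3 5 6 9 11 15 18 23 27 34 39 47 54 64; ≤5: 1 1 2 3 5 7 10 13 18 23 30 37 47 57 70 84 101; ≤6: 1 1 2 3 5 7 11 14 20 26 35 44 58 71 90 110 136; ≤7: 1 1 2 3 5 7 11 15 21 28 38 49 65 82 105 131 164; ≤8: 1 1 2 3 5 7 11 15 22 29 40 52 70 89 116 146 186; ≤9: 1 1 2 3 5 7 11 15 22 30 41 54 73 94 123 157 201; ≤10: 1 1 2 3 5 7 11 15 22 30 42 55 75 97 128 164 212; ≤11: 1 1 2 3 5 7 11 15 22 30 42 56 76 99 131 169 219; ≤12: 1 1 2 3 5 7 11 15 22 30 42 56 77 100 133 172 224. r_12(16) = 224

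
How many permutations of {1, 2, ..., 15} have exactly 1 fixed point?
Choose the 1 fixed point C(15,1) = 15, derange the rest: !14 = Σ_{j=0}^{14} (-1)^j·14!/j! = 87178291200 - 87178291200 + 43589145600 - 14529715200 + 3632428800 - 726485760 + 121080960 - 17297280 + 2162160 - 240240 + 24024 - 2184 + 182 - 14 + 1 = 32071101049. Product = 15 × 32071101049 = 481066515735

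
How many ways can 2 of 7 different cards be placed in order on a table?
P(7,2) = 7!/(7-2)! = 42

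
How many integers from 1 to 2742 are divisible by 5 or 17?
⌊2742/5⌋ + ⌊2742/17⌋ - ⌊2742/85⌋ = 548 + 161 - 32 = 677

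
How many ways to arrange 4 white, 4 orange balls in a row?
8! / (4! × 4!) = 70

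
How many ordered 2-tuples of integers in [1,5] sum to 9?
Coefficient of x^9 in (x + x² + ... + x^5)^2. By inclusion-exclusion on dice exceeding 5: Σ_j (-1)^j C(2,j)·C(9-1-5j, 1) = C(2,0)·C(8,1) - C(2,1)·C(3,1) = 1·8 - 2·3 = 2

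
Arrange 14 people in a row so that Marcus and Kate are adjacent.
Treat as block: (14-1)! × 2! = 6227020800 × 2 = 12454041600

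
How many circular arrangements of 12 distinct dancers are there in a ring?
Circular: fix one position, arrange the rest. (12-1)! = 39916800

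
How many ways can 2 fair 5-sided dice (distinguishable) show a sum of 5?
Coefficient of x^5 in (x + x² + ... + x^5)^2. By inclusion-exclusion on dice exceeding 5: Σ_j (-1)^j C(2,j)·C(5-1-5j, 1) = C(2,0)·C(4,1) = 1·4 = 4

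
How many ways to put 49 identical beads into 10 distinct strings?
C(49+10-1, 10-1) = C(58, 9) = 10648873950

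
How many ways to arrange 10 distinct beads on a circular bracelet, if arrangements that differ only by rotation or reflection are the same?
(10-1)!/2 = 362880/2 = 181440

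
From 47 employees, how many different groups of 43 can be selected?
C(47,43) = 47!/(43!×4!) = 178365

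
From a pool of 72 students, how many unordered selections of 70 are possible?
C(72,70) = 72!/(70!×2!) = 2556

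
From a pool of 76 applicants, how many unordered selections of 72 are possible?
C(76,72) = 76!/(72!×4!) = 1282975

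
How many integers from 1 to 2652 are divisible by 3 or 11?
⌊2652/3⌋ + ⌊2652/11⌋ - ⌊2652/33⌋ = 884 + 241 - 80 = 1045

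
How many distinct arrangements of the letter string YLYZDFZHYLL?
11! / (2! × 1! × 1! × 1! × 3! × 3!) = 554400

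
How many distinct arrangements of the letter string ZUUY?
4! / (1! × 1! × 2!) = 12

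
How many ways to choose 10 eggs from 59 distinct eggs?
C(59,10) = 59!/(10!×49!) = 62828356305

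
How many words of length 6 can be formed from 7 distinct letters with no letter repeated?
P(7,6) = 7!/(7-6)! = 5040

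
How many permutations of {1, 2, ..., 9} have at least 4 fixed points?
Exactly j fixed points: C(9,j)·!(9-j); sum over j ≥ 4 (derangement numbers via !m = (m-1)·(!(m-1) + !(m-2)): !0..!5 = 1, 0, 1, 2, 9, 44). Σ_{j=4}^{9} C(9,j)·!(9-j) = C(9,4)·!5 + C(9,5)·!4 + C(9,6)·!3 + C(9,7)·!2 + C(9,8)·!1 + C(9,9)·!0 = 126·44 + 126·9 + 84·2 + 36·1 + 9·0 + 1·1 = 6883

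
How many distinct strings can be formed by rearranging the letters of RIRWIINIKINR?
12! / (1! × 1! × 2! × 5! × 3!) = 332640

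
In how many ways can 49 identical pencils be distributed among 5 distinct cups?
C(49+5-1, 5-1) = C(53, 4) = 292825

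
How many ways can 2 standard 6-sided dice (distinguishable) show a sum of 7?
Coefficient of x^7 in (x + x² + ... + x^6)^2. By inclusion-exclusion on dice exceeding 6: Σ_j (-1)^j C(2,j)·C(7-1-6j, 1) = C(2,0)·C(6,1) = 1·6 = 6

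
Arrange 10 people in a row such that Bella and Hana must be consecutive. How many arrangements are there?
Treat the 2 as one block: (10-2+1)! × 2! = 362880 × 2 = 725760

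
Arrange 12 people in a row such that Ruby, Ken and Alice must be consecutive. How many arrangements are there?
Treat the 3 as one block: (12-3+1)! × 3! = 3628800 × 6 = 21772800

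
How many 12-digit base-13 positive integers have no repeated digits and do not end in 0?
Last digit: 12 nonzero choices. First digit: 11 (nonzero, ≠last). Middle 10: P(11,10) = 39916800. Total = 5269017600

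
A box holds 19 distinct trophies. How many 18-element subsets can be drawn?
C(19,18) = 19!/(18!×1!) = 19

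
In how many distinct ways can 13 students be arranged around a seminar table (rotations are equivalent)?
Circular: fix one position, arrange the rest. (13-1)! = 479001600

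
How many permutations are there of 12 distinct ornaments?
12! = 479001600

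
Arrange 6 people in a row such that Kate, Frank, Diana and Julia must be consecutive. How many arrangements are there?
Treat the 4 as one block: (6-4+1)! × 4! = 6 × 24 = 144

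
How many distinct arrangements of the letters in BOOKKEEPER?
10! / (1! × 2! × 2! × 3! × 1! × 1!) = 151200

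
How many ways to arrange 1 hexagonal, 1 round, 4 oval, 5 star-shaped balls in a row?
11! / (1! × 1! × 4! × 5!) = 13860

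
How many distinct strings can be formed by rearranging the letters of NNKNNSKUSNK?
11! / (2! × 1! × 3! × 5!) = 27720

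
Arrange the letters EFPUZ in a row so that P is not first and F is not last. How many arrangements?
By inclusion-exclusion: 5! - 2×(5-1)! + (5-2)! = 120 - 48 + 6 = 78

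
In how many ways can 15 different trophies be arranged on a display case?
15! = 1307674368000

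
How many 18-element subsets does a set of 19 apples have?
C(19,18) = 19!/(18!×1!) = 19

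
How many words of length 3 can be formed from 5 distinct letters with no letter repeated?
P(5,3) = 5!/(5-3)! = 60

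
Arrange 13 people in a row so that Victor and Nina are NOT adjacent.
Total - adjacent = 13! - (13-1)!×2 = 6227020800 - 958003200 = 5269017600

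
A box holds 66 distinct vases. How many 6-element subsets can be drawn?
C(66,6) = 66!/(6!×60!) = 90858768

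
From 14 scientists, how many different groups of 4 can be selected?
C(14,4) = 14!/(4!×10!) = 1001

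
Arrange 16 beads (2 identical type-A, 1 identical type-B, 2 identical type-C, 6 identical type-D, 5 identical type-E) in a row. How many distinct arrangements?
16! / (2! × 1! × 2! × 6! × 5!) = 60540480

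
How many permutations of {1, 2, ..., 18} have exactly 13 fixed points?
Choose the 13 fixed points C(18,13) = 8568, derange the rest: !5 = Σ_{j=0}^{5} (-1)^j·5!/j! = 120 - 120 + 60 - 20 + 5 - 1 = 44. Product = 8568 × 44 = 376992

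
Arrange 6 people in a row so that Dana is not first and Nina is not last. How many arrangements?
By inclusion-exclusion: 6! - 2×(6-1)! + (6-2)! = 720 - 240 + 24 = 504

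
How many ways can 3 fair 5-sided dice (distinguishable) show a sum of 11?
Coefficient of x^11 in (x + x² + ... + x^5)^3. By inclusion-exclusion on dice exceeding 5: Σ_j (-1)^j C(3,j)·C(11-1-5j, 2) = C(3,0)·C(10,2) - C(3,1)·C(5,2) = 1·45 - 3·10 = 15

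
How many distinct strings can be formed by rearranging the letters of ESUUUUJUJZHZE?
13! / (1! × 2! × 1! × 5! × 2! × 2!) = 6486480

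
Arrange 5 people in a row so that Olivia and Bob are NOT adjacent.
Total - adjacent = 5! - (5-1)!×2 = 120 - 48 = 72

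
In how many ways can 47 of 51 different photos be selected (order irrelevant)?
C(51,47) = 51!/(47!×4!) = 249900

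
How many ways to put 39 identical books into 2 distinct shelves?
C(39+2-1, 2-1) = C(40, 1) = 40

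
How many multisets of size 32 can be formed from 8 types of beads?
C(32+8-1, 8-1) = C(39, 7) = 15380937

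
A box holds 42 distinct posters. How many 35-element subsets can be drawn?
C(42,35) = 42!/(35!×7!) = 26978328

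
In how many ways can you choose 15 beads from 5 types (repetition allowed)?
C(15+5-1, 5-1) = C(19, 4) = 3876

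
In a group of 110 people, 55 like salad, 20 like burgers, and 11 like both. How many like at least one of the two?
|A∪B| = |A| + |B| - |A∩B| = 55 + 20 - 11 = 64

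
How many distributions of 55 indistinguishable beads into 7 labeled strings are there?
C(55+7-1, 7-1) = C(61, 6) = 55525372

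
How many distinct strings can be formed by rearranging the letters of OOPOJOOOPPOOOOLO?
16! / (11! × 1! × 1! × 3!) = 87360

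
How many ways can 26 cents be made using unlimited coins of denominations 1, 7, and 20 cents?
Coefficient of x^26 in 1/(1-x^1) · 1/(1-x^7) · 1/(1-x^20). Case on j = number of 20-cent coins (j = 0..1); remainder r = 26 - 20j is made from {1,7} in ⌊r/7⌋+1 ways. r = 26, 6 → 4 + 1 = 5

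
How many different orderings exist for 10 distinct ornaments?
10! = 3628800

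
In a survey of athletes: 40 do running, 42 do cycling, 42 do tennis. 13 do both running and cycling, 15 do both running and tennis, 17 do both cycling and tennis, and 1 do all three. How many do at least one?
|A∪B∪C| = 40+42+42-13-15-17+1 = 80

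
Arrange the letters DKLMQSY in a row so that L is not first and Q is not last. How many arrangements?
By inclusion-exclusion: 7! - 2×(7-1)! + (7-2)! = 5040 - 1440 + 120 = 3720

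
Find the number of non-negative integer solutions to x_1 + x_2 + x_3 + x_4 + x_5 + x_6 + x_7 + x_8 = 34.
C(34+8-1, 8-1) = C(41, 7) = 22481940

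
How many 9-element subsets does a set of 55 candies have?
C(55,9) = 55!/(9!×46!) = 6358402050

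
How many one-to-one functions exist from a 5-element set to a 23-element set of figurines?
P(23,5) = 23!/(23-5)! = 4037880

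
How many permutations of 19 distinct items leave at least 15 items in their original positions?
Exactly j fixed points: C(19,j)·!(19-j); sum over j ≥ 15 (derangement numbers via !m = (m-1)·(!(m-1) + !(m-2)): !0..!4 = 1, 0, 1, 2, 9). Σ_{j=15}^{19} C(19,j)·!(19-j) = C(19,15)·!4 + C(19,16)·!3 + C(19,17)·!2 + C(19,18)·!1 + C(19,19)·!0 = 3876·9 + 969·2 + 171·1 + 19·0 + 1·1 = 36994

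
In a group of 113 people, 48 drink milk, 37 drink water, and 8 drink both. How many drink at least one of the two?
|A∪B| = |A| + |B| - |A∩B| = 48 + 37 - 8 = 77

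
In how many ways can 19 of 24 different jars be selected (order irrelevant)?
C(24,19) = 24!/(19!×5!) = 42504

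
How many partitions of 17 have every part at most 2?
Let r_j(i) = number of partitions of i into parts ≤ j, for i = 0..17. r_1(i) = 1 for all i; r_j(i) = r_{j-1}(i) + r_j(i-j). Rows j = 2..2: ≤2: 1 1 2 2 3 3 4 4 5 5 6 6 7 7 8 8 9 9. r_2(17) = 9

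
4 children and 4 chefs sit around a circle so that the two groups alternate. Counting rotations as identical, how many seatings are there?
Fix one of the children: (4-1)! ways for the remaining children, × 4! ways for the chefs = 6 × 24 = 144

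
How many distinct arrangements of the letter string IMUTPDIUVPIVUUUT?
16! / (5! × 2! × 2! × 1! × 3! × 1! × 2!) = 3632428800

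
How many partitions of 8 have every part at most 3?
Let r_j(i) = number of partitions of i into parts ≤ j, for i = 0..8. r_1(i) = 1 for all i; r_j(i) = r_{j-1}(i) + r_j(i-j). Rows j = 2..3: ≤2: 1 1 2 2 3 3 4 4 5; ≤3: 1 1 2 3 4 5 7 8 10. r_3(8) = 10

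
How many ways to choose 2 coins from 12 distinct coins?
C(12,2) = 12!/(2!×10!) = 66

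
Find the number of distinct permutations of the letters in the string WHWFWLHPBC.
10! / (1! × 1! × 3! × 2! × 1! × 1! × 1!) = 302400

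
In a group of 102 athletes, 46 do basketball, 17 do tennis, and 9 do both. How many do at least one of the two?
|A∪B| = |A| + |B| - |A∩B| = 46 + 17 - 9 = 54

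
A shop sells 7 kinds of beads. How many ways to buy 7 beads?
C(7+7-1, 7-1) = C(13, 6) = 1716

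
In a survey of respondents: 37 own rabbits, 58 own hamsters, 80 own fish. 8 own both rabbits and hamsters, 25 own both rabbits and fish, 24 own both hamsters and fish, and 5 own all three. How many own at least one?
|A∪B∪C| = 37+58+80-8-25-24+5 = 123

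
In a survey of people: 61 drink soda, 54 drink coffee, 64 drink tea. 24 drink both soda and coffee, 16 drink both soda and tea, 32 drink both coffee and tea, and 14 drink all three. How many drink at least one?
|A∪B∪C| = 61+54+64-24-16-32+14 = 121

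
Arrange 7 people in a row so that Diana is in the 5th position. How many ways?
Fix one position: (7-1)! = 720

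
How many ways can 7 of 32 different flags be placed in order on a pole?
P(32,7) = 32!/(32-7)! = 16963914240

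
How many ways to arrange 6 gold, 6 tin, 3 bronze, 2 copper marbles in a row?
17! / (6! × 6! × 3! × 2!) = 57177120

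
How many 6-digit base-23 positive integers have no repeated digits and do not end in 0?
Last digit: 22 nonzero choices. First digit: 21 (nonzero, ≠last). Middle 4: P(21,4) = 143640. Total = 66361680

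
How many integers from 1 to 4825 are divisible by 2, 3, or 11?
⌊4825/2⌋+⌊4825/3⌋+⌊4825/11⌋ - ⌊4825/6⌋-⌊4825/22⌋-⌊4825/33⌋ + ⌊4825/66⌋ = 2412+1608+438 - 804-219-146 + 73 = 3362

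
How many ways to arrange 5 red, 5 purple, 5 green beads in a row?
15! / (5! × 5! × 5!) = 756756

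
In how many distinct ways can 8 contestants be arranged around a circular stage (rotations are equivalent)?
Circular: fix one position, arrange the rest. (8-1)! = 5040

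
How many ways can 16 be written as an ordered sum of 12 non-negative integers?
C(16+12-1, 12-1) = C(27, 11) = 13037895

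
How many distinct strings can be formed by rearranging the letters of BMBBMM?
6! / (3! × 3!) = 20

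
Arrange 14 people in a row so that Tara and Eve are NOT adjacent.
Total - adjacent = 14! - (14-1)!×2 = 87178291200 - 12454041600 = 74724249600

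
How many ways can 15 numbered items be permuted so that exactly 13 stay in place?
Choose the 13 fixed points C(15,13) = 105, derange the rest: !2 = Σ_{j=0}^{2} (-1)^j·2!/j! = 2 - 2 + 1 = 1. Product = 105 × 1 = 105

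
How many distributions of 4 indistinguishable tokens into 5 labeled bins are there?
C(4+5-1, 5-1) = C(8, 4) = 70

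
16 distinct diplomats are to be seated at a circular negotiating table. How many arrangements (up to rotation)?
Circular: fix one position, arrange the rest. (16-1)! = 1307674368000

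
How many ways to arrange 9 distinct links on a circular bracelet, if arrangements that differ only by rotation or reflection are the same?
(9-1)!/2 = 40320/2 = 20160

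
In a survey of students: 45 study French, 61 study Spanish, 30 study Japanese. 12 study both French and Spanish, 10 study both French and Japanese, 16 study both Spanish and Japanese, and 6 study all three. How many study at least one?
|A∪B∪C| = 45+61+30-12-10-16+6 = 104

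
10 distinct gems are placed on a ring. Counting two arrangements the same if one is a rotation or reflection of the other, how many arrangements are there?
(10-1)!/2 = 362880/2 = 181440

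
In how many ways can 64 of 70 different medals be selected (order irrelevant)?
C(70,64) = 70!/(64!×6!) = 131115985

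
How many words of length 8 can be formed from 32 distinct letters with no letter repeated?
P(32,8) = 32!/(32-8)! = 424097856000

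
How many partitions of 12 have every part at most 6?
Let r_j(i) = number of partitions of i into parts ≤ j, for i = 0..12. r_1(i) = 1 for all i; r_j(i) = r_{j-1}(i) + r_j(i-j). Rows j = 2..6: ≤2: 1 1 2 2 3 3 4 4 5 5 6 6 7; ≤3: 1 1 2 3 4 5 7 8 10 12 14 16 19; ≤4: 1 1 2 3 5 6 9 11 15 18 23 27 34; ≤5: 1 1 2 3 5 7 10 13 18 23 30 37 47; ≤6: 1 1 2 3 5 7 11 14 20 26 35 44 58. r_6(12) = 58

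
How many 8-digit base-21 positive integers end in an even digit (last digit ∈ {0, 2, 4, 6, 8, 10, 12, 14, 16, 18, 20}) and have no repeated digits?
Last∈{0,2,4,6,8,10,12,14,16,18,20}. Last=0: 390700800. Last nonzero: 10×19×P(19,6) = 3711657600. Total = 4102358400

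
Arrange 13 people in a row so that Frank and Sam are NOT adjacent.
Total - adjacent = 13! - (13-1)!×2 = 6227020800 - 958003200 = 5269017600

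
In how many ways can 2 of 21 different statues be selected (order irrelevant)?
C(21,2) = 21!/(2!×19!) = 210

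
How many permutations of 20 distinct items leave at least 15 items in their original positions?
Exactly j fixed points: C(20,j)·!(20-j); sum over j ≥ 15 (derangement numbers via !m = (m-1)·(!(m-1) + !(m-2)): !0..!5 = 1, 0, 1, 2, 9, 44). Σ_{j=15}^{20} C(20,j)·!(20-j) = C(20,15)·!5 + C(20,16)·!4 + C(20,17)·!3 + C(20,18)·!2 + C(20,19)·!1 + C(20,20)·!0 = 15504·44 + 4845·9 + 1140·2 + 190·1 + 20·0 + 1·1 = 728252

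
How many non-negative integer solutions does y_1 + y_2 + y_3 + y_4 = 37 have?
C(37+4-1, 4-1) = C(40, 3) = 9880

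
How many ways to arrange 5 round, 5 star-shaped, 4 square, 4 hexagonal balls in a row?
18! / (5! × 5! × 4! × 4!) = 771891120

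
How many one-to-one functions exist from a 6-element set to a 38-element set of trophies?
P(38,6) = 38!/(38-6)! = 1987690320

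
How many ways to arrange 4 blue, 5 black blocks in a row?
9! / (4! × 5!) = 126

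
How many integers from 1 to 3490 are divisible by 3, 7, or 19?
⌊3490/3⌋+⌊3490/7⌋+⌊3490/19⌋ - ⌊3490/21⌋-⌊3490/57⌋-⌊3490/133⌋ + ⌊3490/399⌋ = 1163+498+183 - 166-61-26 + 8 = 1599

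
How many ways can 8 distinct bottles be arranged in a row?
8! = 40320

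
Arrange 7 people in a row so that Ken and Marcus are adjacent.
Treat as block: (7-1)! × 2! = 720 × 2 = 1440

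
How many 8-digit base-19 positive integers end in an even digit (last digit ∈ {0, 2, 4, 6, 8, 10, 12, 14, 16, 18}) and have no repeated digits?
Last∈{0,2,4,6,8,10,12,14,16,18}. Last=0: 160392960. Last nonzero: 9×17×P(17,6) = 1363340160. Total = 1523733120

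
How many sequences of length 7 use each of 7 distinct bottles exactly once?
7! = 5040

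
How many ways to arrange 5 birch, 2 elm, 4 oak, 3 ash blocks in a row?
14! / (5! × 2! × 4! × 3!) = 2522520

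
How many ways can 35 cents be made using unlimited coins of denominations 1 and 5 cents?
Coefficient of x^35 in 1/(1-x^1) · 1/(1-x^5). Use j coins of 5 for j = 0..⌊35/5⌋ = 7, the rest in 1s: 7 + 1 = 8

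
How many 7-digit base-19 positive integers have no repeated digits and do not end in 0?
Last digit: 18 nonzero choices. First digit: 17 (nonzero, ≠last). Middle 5: P(17,5) = 742560. Total = 227223360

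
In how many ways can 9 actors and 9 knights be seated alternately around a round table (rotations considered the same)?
Fix one of the actors: (9-1)! ways for the remaining actors, × 9! ways for the knights = 40320 × 362880 = 14631321600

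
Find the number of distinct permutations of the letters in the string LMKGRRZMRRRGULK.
15! / (1! × 2! × 2! × 1! × 5! × 2! × 2!) = 681080400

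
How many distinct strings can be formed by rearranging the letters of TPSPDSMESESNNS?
14! / (1! × 1! × 2! × 1! × 2! × 5! × 2!) = 90810720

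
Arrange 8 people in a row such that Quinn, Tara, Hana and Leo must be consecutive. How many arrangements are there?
Treat the 4 as one block: (8-4+1)! × 4! = 120 × 24 = 2880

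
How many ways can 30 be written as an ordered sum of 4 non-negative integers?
C(30+4-1, 4-1) = C(33, 3) = 5456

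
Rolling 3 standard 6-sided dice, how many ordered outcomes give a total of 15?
Coefficient of x^15 in (x + x² + ... + x^6)^3. By inclusion-exclusion on dice exceeding 6: Σ_j (-1)^j C(3,j)·C(15-1-6j, 2) = C(3,0)·C(14,2) - C(3,1)·C(8,2) + C(3,2)·C(2,2) = 1·91 - 3·28 + 3·1 = 10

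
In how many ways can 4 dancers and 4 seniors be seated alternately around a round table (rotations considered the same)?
Fix one of the dancers: (4-1)! ways for the remaining dancers, × 4! ways for the seniors = 6 × 24 = 144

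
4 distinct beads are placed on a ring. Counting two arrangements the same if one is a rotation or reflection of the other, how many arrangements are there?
(4-1)!/2 = 6/2 = 3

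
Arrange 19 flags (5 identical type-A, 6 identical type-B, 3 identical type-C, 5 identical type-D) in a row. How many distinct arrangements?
19! / (5! × 6! × 3! × 5!) = 1955457504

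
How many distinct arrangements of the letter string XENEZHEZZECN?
12! / (3! × 2! × 4! × 1! × 1! × 1!) = 1663200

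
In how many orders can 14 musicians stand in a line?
14! = 87178291200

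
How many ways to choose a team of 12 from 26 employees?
C(26,12) = 26!/(12!×14!) = 9657700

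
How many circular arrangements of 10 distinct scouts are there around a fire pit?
Circular: fix one position, arrange the rest. (10-1)! = 362880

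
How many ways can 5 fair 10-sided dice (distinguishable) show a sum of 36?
Coefficient of x^36 in (x + x² + ... + x^10)^5. By inclusion-exclusion on dice exceeding 10: Σ_j (-1)^j C(5,j)·C(36-1-10j, 4) = C(5,0)·C(35,4) - C(5,1)·C(25,4) + C(5,2)·C(15,4) - C(5,3)·C(5,4) = 1·52360 - 5·12650 + 10·1365 - 10·5 = 2710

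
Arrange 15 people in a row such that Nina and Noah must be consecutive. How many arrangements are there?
Treat the 2 as one block: (15-2+1)! × 2! = 87178291200 × 2 = 174356582400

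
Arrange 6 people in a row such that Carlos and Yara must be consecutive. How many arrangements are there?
Treat the 2 as one block: (6-2+1)! × 2! = 120 × 2 = 240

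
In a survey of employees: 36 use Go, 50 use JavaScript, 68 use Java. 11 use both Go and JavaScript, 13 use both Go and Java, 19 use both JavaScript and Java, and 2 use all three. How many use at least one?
|A∪B∪C| = 36+50+68-11-13-19+2 = 113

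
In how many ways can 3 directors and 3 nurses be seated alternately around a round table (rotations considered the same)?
Fix one of the directors: (3-1)! ways for the remaining directors, × 3! ways for the nurses = 2 × 6 = 12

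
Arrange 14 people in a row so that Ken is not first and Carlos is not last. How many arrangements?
By inclusion-exclusion: 14! - 2×(14-1)! + (14-2)! = 87178291200 - 12454041600 + 479001600 = 75203251200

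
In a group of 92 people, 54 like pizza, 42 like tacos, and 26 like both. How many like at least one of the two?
|A∪B| = |A| + |B| - |A∩B| = 54 + 42 - 26 = 70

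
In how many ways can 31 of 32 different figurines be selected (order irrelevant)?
C(32,31) = 32!/(31!×1!) = 32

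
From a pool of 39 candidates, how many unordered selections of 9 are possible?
C(39,9) = 39!/(9!×30!) = 211915132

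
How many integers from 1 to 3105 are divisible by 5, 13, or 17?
⌊3105/5⌋+⌊3105/13⌋+⌊3105/17⌋ - ⌊3105/65⌋-⌊3105/85⌋-⌊3105/221⌋ + ⌊3105/1105⌋ = 621+238+182 - 47-36-14 + 2 = 946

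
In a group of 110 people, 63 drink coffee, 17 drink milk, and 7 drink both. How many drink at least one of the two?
|A∪B| = |A| + |B| - |A∩B| = 63 + 17 - 7 = 73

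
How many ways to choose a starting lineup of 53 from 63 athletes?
C(63,53) = 63!/(53!×10!) = 127805525001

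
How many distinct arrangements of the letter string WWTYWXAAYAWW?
12! / (2! × 5! × 3! × 1! × 1!) = 332640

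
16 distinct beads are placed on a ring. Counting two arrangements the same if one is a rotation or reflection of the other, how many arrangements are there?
(16-1)!/2 = 1307674368000/2 = 653837184000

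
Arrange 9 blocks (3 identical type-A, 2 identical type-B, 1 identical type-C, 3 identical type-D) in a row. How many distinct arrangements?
9! / (3! × 2! × 1! × 3!) = 5040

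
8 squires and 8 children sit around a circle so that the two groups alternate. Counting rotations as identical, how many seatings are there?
Fix one of the squires: (8-1)! ways for the remaining squires, × 8! ways for the children = 5040 × 40320 = 203212800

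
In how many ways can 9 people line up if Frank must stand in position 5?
Fix one position: (9-1)! = 40320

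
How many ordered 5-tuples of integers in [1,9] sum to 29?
Coefficient of x^29 in (x + x² + ... + x^9)^5. By inclusion-exclusion on dice exceeding 9: Σ_j (-1)^j C(5,j)·C(29-1-9j, 4) = C(5,0)·C(28,4) - C(5,1)·C(19,4) + C(5,2)·C(10,4) = 1·20475 - 5·3876 + 10·210 = 3195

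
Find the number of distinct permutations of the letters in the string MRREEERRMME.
11! / (3! × 4! × 4!) = 11550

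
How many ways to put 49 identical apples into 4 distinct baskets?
C(49+4-1, 4-1) = C(52, 3) = 22100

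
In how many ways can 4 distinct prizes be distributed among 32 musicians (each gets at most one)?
P(32,4) = 32!/(32-4)! = 863040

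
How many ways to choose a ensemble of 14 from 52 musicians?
C(52,14) = 52!/(14!×38!) = 1768966344600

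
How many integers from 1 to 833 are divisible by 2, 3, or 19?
⌊833/2⌋+⌊833/3⌋+⌊833/19⌋ - ⌊833/6⌋-⌊833/38⌋-⌊833/57⌋ + ⌊833/114⌋ = 416+277+43 - 138-21-14 + 7 = 570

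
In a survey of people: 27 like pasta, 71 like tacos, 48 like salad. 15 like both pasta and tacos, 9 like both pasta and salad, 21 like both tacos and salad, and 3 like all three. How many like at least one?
|A∪B∪C| = 27+71+48-15-9-21+3 = 104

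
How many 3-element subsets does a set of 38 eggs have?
C(38,3) = 38!/(3!×35!) = 8436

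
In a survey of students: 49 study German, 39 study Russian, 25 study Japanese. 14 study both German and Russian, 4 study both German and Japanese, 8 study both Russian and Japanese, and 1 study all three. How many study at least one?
|A∪B∪C| = 49+39+25-14-4-8+1 = 88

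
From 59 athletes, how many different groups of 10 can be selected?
C(59,10) = 59!/(10!×49!) = 62828356305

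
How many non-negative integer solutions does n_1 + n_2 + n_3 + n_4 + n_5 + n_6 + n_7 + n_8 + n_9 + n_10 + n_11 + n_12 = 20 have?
C(20+12-1, 12-1) = C(31, 11) = 84672315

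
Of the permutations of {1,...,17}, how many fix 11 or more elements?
Exactly j fixed points: C(17,j)·!(17-j); sum over j ≥ 11 (derangement numbers via !m = (m-1)·(!(m-1) + !(m-2)): !0..!6 = 1, 0, 1, 2, 9, 44, 265). Σ_{j=11}^{17} C(17,j)·!(17-j) = C(17,11)·!6 + C(17,12)·!5 + C(17,13)·!4 + C(17,14)·!3 + C(17,15)·!2 + C(17,16)·!1 + C(17,17)·!0 = 12376·265 + 6188·44 + 2380·9 + 680·2 + 136·1 + 17·0 + 1·1 = 3574829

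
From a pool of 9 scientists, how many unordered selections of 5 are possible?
C(9,5) = 9!/(5!×4!) = 126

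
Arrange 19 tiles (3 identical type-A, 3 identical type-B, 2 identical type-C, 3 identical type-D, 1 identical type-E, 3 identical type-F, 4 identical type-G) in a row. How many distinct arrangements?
19! / (3! × 3! × 2! × 3! × 1! × 3! × 4!) = 1955457504000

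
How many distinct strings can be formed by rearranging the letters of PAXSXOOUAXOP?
12! / (1! × 2! × 3! × 3! × 2! × 1!) = 3326400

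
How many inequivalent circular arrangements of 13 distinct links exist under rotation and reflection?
(13-1)!/2 = 479001600/2 = 239500800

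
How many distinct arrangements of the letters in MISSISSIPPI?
11! / (1! × 4! × 4! × 2!) = 34650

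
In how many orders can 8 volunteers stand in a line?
8! = 40320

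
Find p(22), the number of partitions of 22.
Pentagonal recurrence p(n) = p(n-1) + p(n-2) - p(n-5) - p(n-7) + p(n-12) + p(n-15) - ... gives p(0..21) = 1, 1, 2, 3, 5, 7, 11, 15, 22, 30, 42, 56, 77, 101, 135, 176, 231, 297, 385, 490, 627, 792. p(22) = p(21) + p(20) - p(17) - p(15) + p(10) + p(7) - p(0) = 792 + 627 - 297 - 176 + 42 + 15 - 1 = 1002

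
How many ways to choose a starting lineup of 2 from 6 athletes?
C(6,2) = 6!/(2!×4!) = 15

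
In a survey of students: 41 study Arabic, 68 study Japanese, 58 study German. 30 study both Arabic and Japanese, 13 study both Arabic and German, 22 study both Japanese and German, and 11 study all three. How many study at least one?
|A∪B∪C| = 41+68+58-30-13-22+11 = 113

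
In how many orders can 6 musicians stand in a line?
6! = 720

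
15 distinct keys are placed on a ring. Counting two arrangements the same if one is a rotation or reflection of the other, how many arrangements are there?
(15-1)!/2 = 87178291200/2 = 43589145600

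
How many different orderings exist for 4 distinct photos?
4! = 24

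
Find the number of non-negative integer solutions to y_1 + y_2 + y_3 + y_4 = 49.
C(49+4-1, 4-1) = C(52, 3) = 22100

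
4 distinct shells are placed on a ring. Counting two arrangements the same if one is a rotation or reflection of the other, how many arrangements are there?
(4-1)!/2 = 6/2 = 3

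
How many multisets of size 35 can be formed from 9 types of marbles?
C(35+9-1, 9-1) = C(43, 8) = 145008513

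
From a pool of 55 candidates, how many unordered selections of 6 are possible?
C(55,6) = 55!/(6!×49!) = 28989675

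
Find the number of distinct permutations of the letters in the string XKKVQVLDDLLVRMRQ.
16! / (3! × 2! × 2! × 3! × 2! × 1! × 2! × 1!) = 36324288000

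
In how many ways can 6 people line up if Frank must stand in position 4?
Fix one position: (6-1)! = 120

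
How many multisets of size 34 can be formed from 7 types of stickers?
C(34+7-1, 7-1) = C(40, 6) = 3838380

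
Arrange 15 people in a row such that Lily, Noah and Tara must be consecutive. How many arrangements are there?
Treat the 3 as one block: (15-3+1)! × 3! = 6227020800 × 6 = 37362124800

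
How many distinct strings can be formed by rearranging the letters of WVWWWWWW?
8! / (7! × 1!) = 8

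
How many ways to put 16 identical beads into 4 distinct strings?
C(16+4-1, 4-1) = C(19, 3) = 969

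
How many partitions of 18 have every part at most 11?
Let r_j(i) = number of partitions of i into parts ≤ j, for i = 0..18. r_1(i) = 1 for all i; r_j(i) = r_{j-1}(i) + r_j(i-j). Rows j = 2..11: ≤2: 1 1 2 2 3 3 4 4 5 5 6 6 7 7 8 8 9 9 10; ≤3: 1 1 2 3 4 5 7 8 10 12 14 16 19 21 24 27 30 33 37; ≤4: 1 1 2 3 5 6 9 11 15 18 23 27 34 39 47 54 64 72 84; ≤5: 1 1 2 3 5 7 10 13 18 23 30 37 47 57 70 84 101 119 141; ≤6: 1 1 2 3 5 7 11 14 20 26 35 44 58 71 90 110 136 163 199; ≤7: 1 1 2 3 5 7 11 15 21 28 38 49 65 82 105 131 164 201 248; ≤8: 1 1 2 3 5 7 11 15 22 29 40 52 70 89 116 146 186 230 288; ≤9: 1 1 2 3 5 7 11 15 22 30 41 54 73 94 123 157 201 252 318; ≤10: 1 1 2 3 5 7 11 15 22 30 42 55 75 97 128 164 212 267 340; ≤11: 1 1 2 3 5 7 11 15 22 30 42 56 76 99 131 169 219 278 355. r_11(18) = 355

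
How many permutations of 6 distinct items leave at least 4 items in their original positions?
Exactly j fixed points: C(6,j)·!(6-j); sum over j ≥ 4 (derangement numbers via !m = (m-1)·(!(m-1) + !(m-2)): !0..!2 = 1, 0, 1). Σ_{j=4}^{6} C(6,j)·!(6-j) = C(6,4)·!2 + C(6,5)·!1 + C(6,6)·!0 = 15·1 + 6·0 + 1·1 = 16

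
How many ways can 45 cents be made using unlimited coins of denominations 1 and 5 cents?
Coefficient of x^45 in 1/(1-x^1) · 1/(1-x^5). Use j coins of 5 for j = 0..⌊45/5⌋ = 9, the rest in 1s: 9 + 1 = 10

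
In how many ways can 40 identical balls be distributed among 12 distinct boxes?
C(40+12-1, 12-1) = C(51, 11) = 47626016970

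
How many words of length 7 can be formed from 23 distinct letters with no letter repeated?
P(23,7) = 23!/(23-7)! = 1235591280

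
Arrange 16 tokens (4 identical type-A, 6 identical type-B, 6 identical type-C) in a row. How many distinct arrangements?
16! / (4! × 6! × 6!) = 1681680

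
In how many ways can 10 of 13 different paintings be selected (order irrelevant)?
C(13,10) = 13!/(10!×3!) = 286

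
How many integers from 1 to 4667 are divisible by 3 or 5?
⌊4667/3⌋ + ⌊4667/5⌋ - ⌊4667/15⌋ = 1555 + 933 - 311 = 2177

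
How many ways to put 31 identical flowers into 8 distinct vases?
C(31+8-1, 8-1) = C(38, 7) = 12620256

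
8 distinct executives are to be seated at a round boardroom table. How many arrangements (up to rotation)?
Circular: fix one position, arrange the rest. (8-1)! = 5040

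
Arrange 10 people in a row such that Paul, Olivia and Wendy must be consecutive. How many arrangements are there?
Treat the 3 as one block: (10-3+1)! × 3! = 40320 × 6 = 241920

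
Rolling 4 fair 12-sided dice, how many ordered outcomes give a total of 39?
Coefficient of x^39 in (x + x² + ... + x^12)^4. By inclusion-exclusion on dice exceeding 12: Σ_j (-1)^j C(4,j)·C(39-1-12j, 3) = C(4,0)·C(38,3) - C(4,1)·C(26,3) + C(4,2)·C(14,3) = 1·8436 - 4·2600 + 6·364 = 220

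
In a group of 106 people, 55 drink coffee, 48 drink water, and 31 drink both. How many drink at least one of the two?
|A∪B| = |A| + |B| - |A∩B| = 55 + 48 - 31 = 72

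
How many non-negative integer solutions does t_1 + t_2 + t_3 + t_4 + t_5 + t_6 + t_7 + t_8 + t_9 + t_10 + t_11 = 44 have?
C(44+11-1, 11-1) = C(54, 10) = 23930713170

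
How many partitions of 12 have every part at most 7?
Let r_j(i) = number of partitions of i into parts ≤ j, for i = 0..12. r_1(i) = 1 for all i; r_j(i) = r_{j-1}(i) + r_j(i-j). Rows j = 2..7: ≤2: 1 1 2 2 3 3 4 4 5 5 6 6 7; ≤3: 1 1 2 3 4 5 7 8 10 12 14 16 19; ≤4: 1 1 2 3 5 6 9 11 15 18 23 27 34; ≤5: 1 1 2 3 5 7 10 13 18 23 30 37 47; ≤6: 1 1 2 3 5 7 11 14 20 26 35 44 58; ≤7: 1 1 2 3 5 7 11 15 21 28 38 49 65. r_7(12) = 65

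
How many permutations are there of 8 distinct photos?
8! = 40320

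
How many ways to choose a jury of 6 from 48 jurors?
C(48,6) = 48!/(6!×42!) = 12271512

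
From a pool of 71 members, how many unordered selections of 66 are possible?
C(71,66) = 71!/(66!×5!) = 13019909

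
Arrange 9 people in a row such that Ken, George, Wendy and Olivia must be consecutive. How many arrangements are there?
Treat the 4 as one block: (9-4+1)! × 4! = 720 × 24 = 17280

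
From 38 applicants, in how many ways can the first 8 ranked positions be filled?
P(38,8) = 38!/(38-8)! = 1971788797440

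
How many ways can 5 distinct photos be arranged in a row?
5! = 120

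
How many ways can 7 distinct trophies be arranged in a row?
7! = 5040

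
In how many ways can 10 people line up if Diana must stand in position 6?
Fix one position: (10-1)! = 362880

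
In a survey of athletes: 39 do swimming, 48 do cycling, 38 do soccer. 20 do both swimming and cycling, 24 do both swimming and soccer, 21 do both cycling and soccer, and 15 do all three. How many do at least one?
|A∪B∪C| = 39+48+38-20-24-21+15 = 75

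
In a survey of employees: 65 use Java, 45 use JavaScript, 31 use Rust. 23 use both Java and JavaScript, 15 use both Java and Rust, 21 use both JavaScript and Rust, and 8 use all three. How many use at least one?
|A∪B∪C| = 65+45+31-23-15-21+8 = 90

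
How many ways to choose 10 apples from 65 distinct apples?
C(65,10) = 65!/(10!×55!) = 179013799328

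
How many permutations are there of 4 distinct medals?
4! = 24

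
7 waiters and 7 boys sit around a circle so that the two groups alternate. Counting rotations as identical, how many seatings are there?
Fix one of the waiters: (7-1)! ways for the remaining waiters, × 7! ways for the boys = 720 × 5040 = 3628800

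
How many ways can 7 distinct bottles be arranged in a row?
7! = 5040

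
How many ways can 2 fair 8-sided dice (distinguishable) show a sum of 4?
Coefficient of x^4 in (x + x² + ... + x^8)^2. By inclusion-exclusion on dice exceeding 8: Σ_j (-1)^j C(2,j)·C(4-1-8j, 1) = C(2,0)·C(3,1) = 1·3 = 3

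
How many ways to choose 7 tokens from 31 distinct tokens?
C(31,7) = 31!/(7!×24!) = 2629575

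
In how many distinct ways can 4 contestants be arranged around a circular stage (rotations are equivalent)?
Circular: fix one position, arrange the rest. (4-1)! = 6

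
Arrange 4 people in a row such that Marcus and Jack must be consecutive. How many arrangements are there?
Treat the 2 as one block: (4-2+1)! × 2! = 6 × 2 = 12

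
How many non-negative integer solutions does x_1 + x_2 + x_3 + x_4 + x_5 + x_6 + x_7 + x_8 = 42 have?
C(42+8-1, 8-1) = C(49, 7) = 85900584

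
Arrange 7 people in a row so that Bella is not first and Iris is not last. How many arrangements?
By inclusion-exclusion: 7! - 2×(7-1)! + (7-2)! = 5040 - 1440 + 120 = 3720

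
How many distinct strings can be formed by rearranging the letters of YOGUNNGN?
8! / (3! × 1! × 2! × 1! × 1!) = 3360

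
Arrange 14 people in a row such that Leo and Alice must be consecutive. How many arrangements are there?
Treat the 2 as one block: (14-2+1)! × 2! = 6227020800 × 2 = 12454041600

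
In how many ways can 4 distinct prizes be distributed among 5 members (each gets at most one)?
P(5,4) = 5!/(5-4)! = 120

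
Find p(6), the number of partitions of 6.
Pentagonal recurrence p(n) = p(n-1) + p(n-2) - p(n-5) - p(n-7) + p(n-12) + p(n-15) - ... gives p(0..5) = 1, 1, 2, 3, 5, 7. p(6) = p(5) + p(4) - p(1) = 7 + 5 - 1 = 11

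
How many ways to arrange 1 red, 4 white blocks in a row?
5! / (1! × 4!) = 5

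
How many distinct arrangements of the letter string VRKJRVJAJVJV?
12! / (4! × 2! × 1! × 1! × 4!) = 415800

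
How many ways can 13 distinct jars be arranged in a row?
13! = 6227020800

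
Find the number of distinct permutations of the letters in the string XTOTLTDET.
9! / (4! × 1! × 1! × 1! × 1! × 1!) = 15120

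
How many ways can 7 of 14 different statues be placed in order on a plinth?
P(14,7) = 14!/(14-7)! = 17297280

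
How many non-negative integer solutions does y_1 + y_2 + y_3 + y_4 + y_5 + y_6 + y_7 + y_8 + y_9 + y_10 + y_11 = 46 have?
C(46+11-1, 11-1) = C(56, 10) = 35607051480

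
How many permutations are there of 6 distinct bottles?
6! = 720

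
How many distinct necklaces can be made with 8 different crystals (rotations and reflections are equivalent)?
(8-1)!/2 = 5040/2 = 2520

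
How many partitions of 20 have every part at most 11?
Let r_j(i) = number of partitions of i into parts ≤ j, for i = 0..20. r_1(i) = 1 for all i; r_j(i) = r_{j-1}(i) + r_j(i-j). Rows j = 2..11: ≤2: 1 1 2 2 3 3 4 4 5 5 6 6 7 7 8 8 9 9 10 10 11; ≤3: 1 1 2 3 4 5 7 8 10 12 14 16 19 21 24 27 30 33 37 40 44; ≤4: 1 1 2 3 5 6 9 11 15 18 23 27 34 39 47 54 64 72 84 94 108; ≤5: 1 1 2 3 5 7 10 13 18 23 30 37 47 57 70 84 101 119 141 164 192; ≤6: 1 1 2 3 5 7 11 14 20 26 35 44 58 71 90 110 136 163 199 235 282; ≤7: 1 1 2 3 5 7 11 15 21 28 38 49 65 82 105 131 164 201 248 300 364; ≤8: 1 1 2 3 5 7 11 15 22 29 40 52 70 89 116 146 186 230 288 352 434; ≤9: 1 1 2 3 5 7 11 15 22 30 41 54 73 94 123 157 201 252 318 393 488; ≤10: 1 1 2 3 5 7 11 15 22 30 42 55 75 97 128 164 212 267 340 423 530; ≤11: 1 1 2 3 5 7 11 15 22 30 42 56 76 99 131 169 219 278 355 445 560. r_11(20) = 560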